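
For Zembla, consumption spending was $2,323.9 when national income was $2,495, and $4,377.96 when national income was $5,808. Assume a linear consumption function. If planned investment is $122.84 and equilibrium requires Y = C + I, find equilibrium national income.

Y = 2368

MPC = (4377.96 − 2323.9)/(5808 − 2495) = 2054.06/3313 = 0.62
a = 2323.9 − 0.62(2495) = 777
Equilibrium: Y = 777 + 0.62Y + 122.84
0.38Y = 899.84, so Y = 899.84/0.38 = 2368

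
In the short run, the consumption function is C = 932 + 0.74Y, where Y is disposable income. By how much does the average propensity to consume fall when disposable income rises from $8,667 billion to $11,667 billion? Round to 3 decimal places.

ΔAPC = 0.028

At Y = 8667: C = 932 + 0.74(8667) = 7345.58, APC = 7345.58/8667 = 0.8475
At Y = 11667: C = 9565.58, APC = 9565.58/11667 = 0.8199
Fall in APC = 0.8475 − 0.8199 = 0.0276 ≈ 0.028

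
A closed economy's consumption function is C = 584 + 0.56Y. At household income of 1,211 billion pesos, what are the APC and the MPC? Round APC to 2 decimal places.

APC = 1.04; MPC = 0.56

MPC = 0.56 (the slope of the consumption function)
C = 584 + 0.56(1211) = 1262.16, so APC = 1262.16/1211 = 1.04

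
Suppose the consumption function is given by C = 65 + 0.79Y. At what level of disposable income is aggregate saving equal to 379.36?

Y = 2116

S = Y − C = -65 + 0.21Y
-65 + 0.21Y = 379.36, so 0.21Y = 444.36 and Y = 2116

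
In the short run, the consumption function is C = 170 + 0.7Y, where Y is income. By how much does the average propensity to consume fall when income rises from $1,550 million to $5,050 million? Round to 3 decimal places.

ΔAPC = 0.076

At Y = 1550: C = 170 + 0.7(1550) = 1255, APC = 1255/1550 = 0.8097
At Y = 5050: C = 3705, APC = 3705/5050 = 0.7337
Fall in APC = 0.8097 − 0.7337 = 0.076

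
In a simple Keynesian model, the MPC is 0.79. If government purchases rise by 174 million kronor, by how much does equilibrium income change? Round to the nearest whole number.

ΔY ≈ 829

The multiplier is 1/(1 − MPC) = 1/0.21.
ΔY = 174/0.21 = 828.57 ≈ 829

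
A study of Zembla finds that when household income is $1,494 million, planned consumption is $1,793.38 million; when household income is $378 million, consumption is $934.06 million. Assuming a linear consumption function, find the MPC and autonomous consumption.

MPC = 0.77; a = 643

MPC = ΔC/ΔY = (1793.38 − 934.06)/(1494 − 378) = 859.32/1116 = 0.77
a = C − MPC·Y = 934.06 − 0.77(378) = 934.06 − 291.06 = 643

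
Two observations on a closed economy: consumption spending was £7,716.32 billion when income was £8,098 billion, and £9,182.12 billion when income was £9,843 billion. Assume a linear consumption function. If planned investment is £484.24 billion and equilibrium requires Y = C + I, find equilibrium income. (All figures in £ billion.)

Y = 8739

MPC = (9182.12 − 7716.32)/(9843 − 8098) = 1465.8/1745 = 0.84
a = 7716.32 − 0.84(8098) = 914
Equilibrium: Y = 914 + 0.84Y + 484.24
0.16Y = 1398.24, so Y = 1398.24/0.16 = 8739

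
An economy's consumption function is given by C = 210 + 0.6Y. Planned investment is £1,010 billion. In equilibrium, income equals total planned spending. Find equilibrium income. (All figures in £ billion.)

Y = 3050

Y = C + I = 210 + 0.6Y + 1010
Y − 0.6Y = 1220
0.4Y = 1220, so Y = 1220/0.4 = 3050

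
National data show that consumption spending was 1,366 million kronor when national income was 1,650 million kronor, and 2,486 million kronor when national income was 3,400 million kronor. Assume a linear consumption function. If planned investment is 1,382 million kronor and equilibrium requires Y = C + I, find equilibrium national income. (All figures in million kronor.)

Y = 4700

MPC = (2486 − 1366)/(3400 − 1650) = 1120/1750 = 0.64
a = 1366 − 0.64(1650) = 310
Equilibrium: Y = 310 + 0.64Y + 1382
0.36Y = 1692, so Y = 1692/0.36 = 4700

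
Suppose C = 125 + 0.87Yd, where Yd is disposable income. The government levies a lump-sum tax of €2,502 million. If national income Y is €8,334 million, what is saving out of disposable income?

Yd = Y − T = 8334 − 2502 = 5832
C = 125 + 0.87(5832) = 125 + 5073.84 = 5198.84
S = Yd − C = 5832 − 5198.84 = 633.16

S = 633.16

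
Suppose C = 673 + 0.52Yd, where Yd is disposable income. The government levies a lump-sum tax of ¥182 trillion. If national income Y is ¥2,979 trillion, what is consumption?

C = 2127.44

Yd = Y − T = 2979 − 182 = 2797
C = 673 + 0.52(2797) = 673 + 1454.44 = 2127.44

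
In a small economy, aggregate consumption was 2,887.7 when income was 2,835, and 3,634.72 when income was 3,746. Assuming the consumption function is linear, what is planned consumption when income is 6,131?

C = 5590.42

MPC = (3634.72 − 2887.7)/(3746 − 2835) = 747.02/911 = 0.82
a = 2887.7 − 0.82(2835) = 2887.7 − 2324.7 = 563
C = 563 + 0.82(6131) = 563 + 5027.42 = 5590.42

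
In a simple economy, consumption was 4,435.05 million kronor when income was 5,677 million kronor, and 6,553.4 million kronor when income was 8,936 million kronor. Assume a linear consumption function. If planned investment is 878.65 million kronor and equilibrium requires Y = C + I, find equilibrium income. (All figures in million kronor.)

Y = 4639

MPC = (6553.4 − 4435.05)/(8936 − 5677) = 2118.35/3259 = 0.65
a = 4435.05 − 0.65(5677) = 745
Equilibrium: Y = 745 + 0.65Y + 878.65
0.35Y = 1623.65, so Y = 1623.65/0.35 = 4639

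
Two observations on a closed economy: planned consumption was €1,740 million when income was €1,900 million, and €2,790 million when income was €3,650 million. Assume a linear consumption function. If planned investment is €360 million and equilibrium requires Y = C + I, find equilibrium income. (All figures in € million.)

Y = 2400

MPC = (2790 − 1740)/(3650 − 1900) = 1050/1750 = 0.6
a = 1740 − 0.6(1900) = 600
Equilibrium: Y = 600 + 0.6Y + 360
0.4Y = 960, so Y = 960/0.4 = 2400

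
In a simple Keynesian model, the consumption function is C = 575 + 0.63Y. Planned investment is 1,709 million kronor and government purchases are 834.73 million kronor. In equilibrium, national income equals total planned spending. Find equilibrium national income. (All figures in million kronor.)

Y = C + I + G = 575 + 0.63Y + 1709 + 834.73
Y − 0.63Y = 3118.73
0.37Y = 3118.73, so Y = 3118.73/0.37 = 8429

Y = 8429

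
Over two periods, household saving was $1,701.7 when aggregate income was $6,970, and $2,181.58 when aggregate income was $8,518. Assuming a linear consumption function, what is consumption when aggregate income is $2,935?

C = 2484.15

MPS = ΔS/ΔY = (2181.58 − 1701.7)/(8518 − 6970) = 479.88/1548 = 0.31
MPC = 1 − MPS = 0.69
Autonomous saving = 1701.7 − 0.31(6970) = -459, so a = 459
C = 459 + 0.69(2935) = 459 + 2025.15 = 2484.15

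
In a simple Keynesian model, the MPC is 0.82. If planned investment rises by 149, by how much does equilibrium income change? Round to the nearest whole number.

The multiplier is 1/(1 − MPC) = 1/0.18.
ΔY = 149/0.18 = 827.78 ≈ 828

ΔY ≈ 828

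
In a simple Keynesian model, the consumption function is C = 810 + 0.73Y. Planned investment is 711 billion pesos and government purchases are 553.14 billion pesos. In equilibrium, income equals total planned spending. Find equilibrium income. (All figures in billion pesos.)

Y = 7682

Y = C + I + G = 810 + 0.73Y + 711 + 553.14
Y − 0.73Y = 2074.14
0.27Y = 2074.14, so Y = 2074.14/0.27 = 7682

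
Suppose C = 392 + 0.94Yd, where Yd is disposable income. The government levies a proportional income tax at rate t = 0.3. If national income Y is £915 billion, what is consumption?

C = 994.07

Yd = (1 − 0.3)(915) = 0.7(915) = 640.5
C = 392 + 0.94(640.5) = 392 + 602.07 = 994.07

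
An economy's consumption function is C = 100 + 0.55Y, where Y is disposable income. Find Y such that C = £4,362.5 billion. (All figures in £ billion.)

100 + 0.55Y = 4362.5
0.55Y = 4262.5, so Y = 4262.5/0.55 = 7750

Y = 7750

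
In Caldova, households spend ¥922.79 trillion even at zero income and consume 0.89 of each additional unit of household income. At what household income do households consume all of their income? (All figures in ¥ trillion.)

Y = 8389

At break-even, C = Y: 922.79 + 0.89Y = Y
0.11Y = 922.79, so Y = 922.79/0.11 = 8389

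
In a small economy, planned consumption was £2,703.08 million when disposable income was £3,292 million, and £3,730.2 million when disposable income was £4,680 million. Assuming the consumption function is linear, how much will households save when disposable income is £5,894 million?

MPC = (3730.2 − 2703.08)/(4680 − 3292) = 1027.12/1388 = 0.74
a = 2703.08 − 0.74(3292) = 2703.08 − 2436.08 = 267
C = 267 + 0.74(5894) = 4628.56
S = 5894 − 4628.56 = 1265.44

S = 1265.44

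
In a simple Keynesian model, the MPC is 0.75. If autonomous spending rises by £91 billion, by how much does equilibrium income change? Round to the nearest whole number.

The multiplier is 1/(1 − MPC) = 1/0.25.
ΔY = 91/0.25 = 364.00 ≈ 364

ΔY ≈ 364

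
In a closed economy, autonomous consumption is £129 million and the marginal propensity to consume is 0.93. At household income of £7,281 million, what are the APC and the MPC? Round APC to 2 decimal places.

MPC = 0.93 (the slope of the consumption function)
C = 129 + 0.93(7281) = 6900.33, so APC = 6900.33/7281 = 0.95

APC = 0.95; MPC = 0.93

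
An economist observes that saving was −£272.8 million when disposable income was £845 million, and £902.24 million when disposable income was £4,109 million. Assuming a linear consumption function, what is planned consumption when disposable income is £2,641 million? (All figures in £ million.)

MPS = ΔS/ΔY = (902.24 − (-272.8))/(4109 − 845) = 1175.04/3264 = 0.36
MPC = 1 − MPS = 0.64
Autonomous saving = -272.8 − 0.36(845) = -577, so a = 577
C = 577 + 0.64(2641) = 577 + 1690.24 = 2267.24

C = 2267.24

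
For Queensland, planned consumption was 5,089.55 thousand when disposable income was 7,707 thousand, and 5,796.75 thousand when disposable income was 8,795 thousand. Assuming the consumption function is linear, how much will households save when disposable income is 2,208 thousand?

MPC = (5796.75 − 5089.55)/(8795 − 7707) = 707.2/1088 = 0.65
a = 5089.55 − 0.65(7707) = 5089.55 − 5009.55 = 80
C = 80 + 0.65(2208) = 1515.2
S = 2208 − 1515.2 = 692.8

S = 692.8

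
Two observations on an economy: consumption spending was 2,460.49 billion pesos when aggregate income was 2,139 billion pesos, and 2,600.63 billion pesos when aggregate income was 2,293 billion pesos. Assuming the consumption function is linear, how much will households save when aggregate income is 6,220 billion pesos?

S = 45.8

MPC = (2600.63 − 2460.49)/(2293 − 2139) = 140.14/154 = 0.91
a = 2460.49 − 0.91(2139) = 2460.49 − 1946.49 = 514
C = 514 + 0.91(6220) = 6174.2
S = 6220 − 6174.2 = 45.8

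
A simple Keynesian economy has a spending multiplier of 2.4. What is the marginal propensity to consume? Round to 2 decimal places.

MPC = 0.58

k = 1/(1 − MPC), so 1 − MPC = 1/k = 1/2.4 = 0.4167
MPC = 1 − 0.4167 = 0.58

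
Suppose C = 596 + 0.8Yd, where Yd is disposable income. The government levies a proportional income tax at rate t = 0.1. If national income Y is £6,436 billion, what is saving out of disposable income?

S = 562.48

Yd = (1 − 0.1)(6436) = 0.9(6436) = 5792.4
C = 596 + 0.8(5792.4) = 596 + 4633.92 = 5229.92
S = Yd − C = 5792.4 − 5229.92 = 562.48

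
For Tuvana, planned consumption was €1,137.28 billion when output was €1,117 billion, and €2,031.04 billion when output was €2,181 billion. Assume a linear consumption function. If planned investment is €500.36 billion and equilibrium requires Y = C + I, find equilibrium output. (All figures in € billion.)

MPC = (2031.04 − 1137.28)/(2181 − 1117) = 893.76/1064 = 0.84
a = 1137.28 − 0.84(1117) = 199
Equilibrium: Y = 199 + 0.84Y + 500.36
0.16Y = 699.36, so Y = 699.36/0.16 = 4371

Y = 4371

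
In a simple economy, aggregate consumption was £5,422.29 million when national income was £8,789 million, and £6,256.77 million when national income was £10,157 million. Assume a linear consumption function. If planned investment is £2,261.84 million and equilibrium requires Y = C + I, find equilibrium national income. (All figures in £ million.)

Y = 5956

MPC = (6256.77 − 5422.29)/(10157 − 8789) = 834.48/1368 = 0.61
a = 5422.29 − 0.61(8789) = 61
Equilibrium: Y = 61 + 0.61Y + 2261.84
0.39Y = 2322.84, so Y = 2322.84/0.39 = 5956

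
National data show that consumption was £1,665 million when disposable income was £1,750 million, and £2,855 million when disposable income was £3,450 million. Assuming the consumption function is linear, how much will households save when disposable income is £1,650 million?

S = 55

MPC = (2855 − 1665)/(3450 − 1750) = 1190/1700 = 0.7
a = 1665 − 0.7(1750) = 1665 − 1225 = 440
C = 440 + 0.7(1650) = 1595
S = 1650 − 1595 = 55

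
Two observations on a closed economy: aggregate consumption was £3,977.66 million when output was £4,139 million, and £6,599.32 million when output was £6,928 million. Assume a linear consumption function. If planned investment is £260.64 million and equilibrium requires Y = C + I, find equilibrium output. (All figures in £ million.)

MPC = (6599.32 − 3977.66)/(6928 − 4139) = 2621.66/2789 = 0.94
a = 3977.66 − 0.94(4139) = 87
Equilibrium: Y = 87 + 0.94Y + 260.64
0.06Y = 347.64, so Y = 347.64/0.06 = 5794

Y = 5794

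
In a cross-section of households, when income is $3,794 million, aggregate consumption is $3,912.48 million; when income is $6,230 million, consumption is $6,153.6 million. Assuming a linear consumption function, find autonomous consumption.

MPC = ΔC/ΔY = (6153.6 − 3912.48)/(6230 − 3794) = 2241.12/2436 = 0.92
a = C − MPC·Y = 3912.48 − 0.92(3794) = 3912.48 − 3490.48 = 422

a = 422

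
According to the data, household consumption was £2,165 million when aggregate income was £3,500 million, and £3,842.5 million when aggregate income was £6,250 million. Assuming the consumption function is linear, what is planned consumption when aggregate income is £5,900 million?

MPC = (3842.5 − 2165)/(6250 − 3500) = 1677.5/2750 = 0.61
a = 2165 − 0.61(3500) = 2165 − 2135 = 30
C = 30 + 0.61(5900) = 30 + 3599 = 3629

C = 3629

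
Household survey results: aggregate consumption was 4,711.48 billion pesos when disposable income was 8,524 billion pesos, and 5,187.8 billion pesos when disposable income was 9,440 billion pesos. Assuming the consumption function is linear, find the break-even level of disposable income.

Y = 581.25

MPC = (5187.8 − 4711.48)/(9440 − 8524) = 476.32/916 = 0.52
a = 4711.48 − 0.52(8524) = 4711.48 − 4432.48 = 279
Break-even: Y = a/(1−MPC) = 279/0.48 = 581.25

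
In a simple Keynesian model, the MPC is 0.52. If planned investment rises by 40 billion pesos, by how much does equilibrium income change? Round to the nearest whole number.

ΔY ≈ 83

The multiplier is 1/(1 − MPC) = 1/0.48.
ΔY = 40/0.48 = 83.33 ≈ 83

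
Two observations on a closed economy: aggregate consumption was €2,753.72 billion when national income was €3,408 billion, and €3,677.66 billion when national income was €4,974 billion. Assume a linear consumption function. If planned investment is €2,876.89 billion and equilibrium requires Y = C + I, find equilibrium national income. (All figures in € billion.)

Y = 8829

MPC = (3677.66 − 2753.72)/(4974 − 3408) = 923.94/1566 = 0.59
a = 2753.72 − 0.59(3408) = 743
Equilibrium: Y = 743 + 0.59Y + 2876.89
0.41Y = 3619.89, so Y = 3619.89/0.41 = 8829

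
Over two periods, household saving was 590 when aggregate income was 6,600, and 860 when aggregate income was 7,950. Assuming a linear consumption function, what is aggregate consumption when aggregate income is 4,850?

C = 4610

MPS = ΔS/ΔY = (860 − 590)/(7950 − 6600) = 270/1350 = 0.2
MPC = 1 − MPS = 0.8
Autonomous saving = 590 − 0.2(6600) = -730, so a = 730
C = 730 + 0.8(4850) = 730 + 3880 = 4610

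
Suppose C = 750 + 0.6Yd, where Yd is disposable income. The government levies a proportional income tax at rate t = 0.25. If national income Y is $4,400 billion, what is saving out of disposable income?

S = 570

Yd = (1 − 0.25)(4400) = 0.75(4400) = 3300
C = 750 + 0.6(3300) = 750 + 1980 = 2730
S = Yd − C = 3300 − 2730 = 570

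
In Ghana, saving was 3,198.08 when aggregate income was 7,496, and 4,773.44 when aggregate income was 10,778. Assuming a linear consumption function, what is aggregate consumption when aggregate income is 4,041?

MPS = ΔS/ΔY = (4773.44 − 3198.08)/(10778 − 7496) = 1575.36/3282 = 0.48
MPC = 1 − MPS = 0.52
Autonomous saving = 3198.08 − 0.48(7496) = -400, so a = 400
C = 400 + 0.52(4041) = 400 + 2101.32 = 2501.32

C = 2501.32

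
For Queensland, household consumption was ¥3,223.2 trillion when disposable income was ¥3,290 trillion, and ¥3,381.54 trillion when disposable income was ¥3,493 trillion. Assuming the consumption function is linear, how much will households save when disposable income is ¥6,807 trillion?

MPC = (3381.54 − 3223.2)/(3493 − 3290) = 158.34/203 = 0.78
a = 3223.2 − 0.78(3290) = 3223.2 − 2566.2 = 657
C = 657 + 0.78(6807) = 5966.46
S = 6807 − 5966.46 = 840.54

S = 840.54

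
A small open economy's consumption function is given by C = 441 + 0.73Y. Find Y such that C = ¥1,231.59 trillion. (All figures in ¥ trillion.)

Y = 1083

441 + 0.73Y = 1231.59
0.73Y = 790.59, so Y = 790.59/0.73 = 1083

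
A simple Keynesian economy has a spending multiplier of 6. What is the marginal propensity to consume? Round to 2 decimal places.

MPC = 0.83

k = 1/(1 − MPC), so 1 − MPC = 1/k = 1/6 = 0.1667
MPC = 1 − 0.1667 = 0.83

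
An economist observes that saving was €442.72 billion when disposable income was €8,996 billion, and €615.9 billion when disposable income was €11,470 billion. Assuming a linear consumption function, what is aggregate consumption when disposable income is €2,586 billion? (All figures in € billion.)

C = 2591.98

MPS = ΔS/ΔY = (615.9 − 442.72)/(11470 − 8996) = 173.18/2474 = 0.07
MPC = 1 − MPS = 0.93
Autonomous saving = 442.72 − 0.07(8996) = -187, so a = 187
C = 187 + 0.93(2586) = 187 + 2404.98 = 2591.98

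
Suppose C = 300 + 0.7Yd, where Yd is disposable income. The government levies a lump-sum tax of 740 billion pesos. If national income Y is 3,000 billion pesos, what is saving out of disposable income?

S = 378

Yd = Y − T = 3000 − 740 = 2260
C = 300 + 0.7(2260) = 300 + 1582 = 1882
S = Yd − C = 2260 − 1882 = 378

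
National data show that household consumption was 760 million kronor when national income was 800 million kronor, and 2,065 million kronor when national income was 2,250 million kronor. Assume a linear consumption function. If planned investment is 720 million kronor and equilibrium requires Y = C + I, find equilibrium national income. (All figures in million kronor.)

MPC = (2065 − 760)/(2250 − 800) = 1305/1450 = 0.9
a = 760 − 0.9(800) = 40
Equilibrium: Y = 40 + 0.9Y + 720
0.1Y = 760, so Y = 760/0.1 = 7600

Y = 7600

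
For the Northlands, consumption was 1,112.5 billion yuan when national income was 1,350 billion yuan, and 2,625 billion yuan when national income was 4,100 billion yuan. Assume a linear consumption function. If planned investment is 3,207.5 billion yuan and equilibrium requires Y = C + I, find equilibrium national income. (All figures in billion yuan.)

Y = 7950

MPC = (2625 − 1112.5)/(4100 − 1350) = 1512.5/2750 = 0.55
a = 1112.5 − 0.55(1350) = 370
Equilibrium: Y = 370 + 0.55Y + 3207.5
0.45Y = 3577.5, so Y = 3577.5/0.45 = 7950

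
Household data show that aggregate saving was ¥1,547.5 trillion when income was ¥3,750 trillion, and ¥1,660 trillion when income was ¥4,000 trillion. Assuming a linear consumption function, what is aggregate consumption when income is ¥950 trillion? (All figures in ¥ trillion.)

MPS = ΔS/ΔY = (1660 − 1547.5)/(4000 − 3750) = 112.5/250 = 0.45
MPC = 1 − MPS = 0.55
Autonomous saving = 1547.5 − 0.45(3750) = -140, so a = 140
C = 140 + 0.55(950) = 140 + 522.5 = 662.5

C = 662.5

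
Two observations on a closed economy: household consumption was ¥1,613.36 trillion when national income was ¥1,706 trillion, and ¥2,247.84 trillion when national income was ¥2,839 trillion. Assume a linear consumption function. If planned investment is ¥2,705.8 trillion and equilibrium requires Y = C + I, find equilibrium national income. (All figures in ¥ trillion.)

Y = 7645

MPC = (2247.84 − 1613.36)/(2839 − 1706) = 634.48/1133 = 0.56
a = 1613.36 − 0.56(1706) = 658
Equilibrium: Y = 658 + 0.56Y + 2705.8
0.44Y = 3363.8, so Y = 3363.8/0.44 = 7645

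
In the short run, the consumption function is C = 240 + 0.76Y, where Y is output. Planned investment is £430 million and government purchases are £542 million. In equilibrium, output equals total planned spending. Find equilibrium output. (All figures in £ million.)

Y = C + I + G = 240 + 0.76Y + 430 + 542
Y − 0.76Y = 1212
0.24Y = 1212, so Y = 1212/0.24 = 5050

Y = 5050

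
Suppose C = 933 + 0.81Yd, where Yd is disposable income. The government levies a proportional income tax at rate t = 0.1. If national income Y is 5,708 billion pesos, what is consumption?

C = 5094.132

Yd = (1 − 0.1)(5708) = 0.9(5708) = 5137.2
C = 933 + 0.81(5137.2) = 933 + 4161.132 = 5094.132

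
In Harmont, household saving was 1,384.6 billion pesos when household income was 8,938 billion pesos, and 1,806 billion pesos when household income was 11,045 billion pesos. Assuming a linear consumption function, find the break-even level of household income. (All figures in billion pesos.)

Y = 2015

MPS = ΔS/ΔY = (1806 − 1384.6)/(11045 − 8938) = 421.4/2107 = 0.2
MPC = 1 − MPS = 0.8
From S(8938) = 1384.6: −a + 0.2(8938) = 1384.6, so a = 1787.6 − 1384.6 = 403
Break-even (S = 0): Y = a/MPS = 403/0.2 = 2015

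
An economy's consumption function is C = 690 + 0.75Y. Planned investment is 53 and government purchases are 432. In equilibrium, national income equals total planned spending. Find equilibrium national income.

Y = C + I + G = 690 + 0.75Y + 53 + 432
Y − 0.75Y = 1175
0.25Y = 1175, so Y = 1175/0.25 = 4700

Y = 4700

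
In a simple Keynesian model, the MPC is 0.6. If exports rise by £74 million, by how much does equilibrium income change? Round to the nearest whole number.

ΔY ≈ 185

The multiplier is 1/(1 − MPC) = 1/0.4.
ΔY = 74/0.4 = 185.00 ≈ 185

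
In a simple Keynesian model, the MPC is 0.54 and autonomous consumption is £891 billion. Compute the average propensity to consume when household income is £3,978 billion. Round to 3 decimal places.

C = 891 + 0.54(3978) = 3039.12
APC = C/Y = 3039.12/3978 = 0.764

APC = 0.764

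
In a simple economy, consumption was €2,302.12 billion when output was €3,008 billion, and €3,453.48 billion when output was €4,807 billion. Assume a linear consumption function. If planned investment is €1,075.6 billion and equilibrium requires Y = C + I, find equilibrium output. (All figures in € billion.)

MPC = (3453.48 − 2302.12)/(4807 − 3008) = 1151.36/1799 = 0.64
a = 2302.12 − 0.64(3008) = 377
Equilibrium: Y = 377 + 0.64Y + 1075.6
0.36Y = 1452.6, so Y = 1452.6/0.36 = 4035

Y = 4035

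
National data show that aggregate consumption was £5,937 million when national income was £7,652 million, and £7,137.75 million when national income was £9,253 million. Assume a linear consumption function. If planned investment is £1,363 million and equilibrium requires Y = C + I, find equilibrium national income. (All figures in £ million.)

MPC = (7137.75 − 5937)/(9253 − 7652) = 1200.75/1601 = 0.75
a = 5937 − 0.75(7652) = 198
Equilibrium: Y = 198 + 0.75Y + 1363
0.25Y = 1561, so Y = 1561/0.25 = 6244

Y = 6244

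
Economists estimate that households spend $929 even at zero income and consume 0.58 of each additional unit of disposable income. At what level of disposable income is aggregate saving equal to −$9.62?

Y = 2189

S = Y − C = -929 + 0.42Y
-929 + 0.42Y = -9.62, so 0.42Y = 919.38 and Y = 2189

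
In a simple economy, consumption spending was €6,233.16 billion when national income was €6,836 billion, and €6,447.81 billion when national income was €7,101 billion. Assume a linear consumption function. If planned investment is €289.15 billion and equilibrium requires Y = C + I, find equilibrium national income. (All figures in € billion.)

MPC = (6447.81 − 6233.16)/(7101 − 6836) = 214.65/265 = 0.81
a = 6233.16 − 0.81(6836) = 696
Equilibrium: Y = 696 + 0.81Y + 289.15
0.19Y = 985.15, so Y = 985.15/0.19 = 5185

Y = 5185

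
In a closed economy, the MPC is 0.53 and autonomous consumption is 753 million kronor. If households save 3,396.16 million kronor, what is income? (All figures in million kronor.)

Y = 8828

S = Y − C = -753 + 0.47Y
-753 + 0.47Y = 3396.16, so 0.47Y = 4149.16 and Y = 8828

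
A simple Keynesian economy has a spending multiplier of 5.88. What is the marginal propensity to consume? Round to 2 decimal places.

k = 1/(1 − MPC), so 1 − MPC = 1/k = 1/5.88 = 0.1701
MPC = 1 − 0.1701 = 0.83

MPC = 0.83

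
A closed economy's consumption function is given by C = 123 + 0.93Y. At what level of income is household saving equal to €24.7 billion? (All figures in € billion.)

Y = 2110

S = Y − C = -123 + 0.07Y
-123 + 0.07Y = 24.7, so 0.07Y = 147.7 and Y = 2110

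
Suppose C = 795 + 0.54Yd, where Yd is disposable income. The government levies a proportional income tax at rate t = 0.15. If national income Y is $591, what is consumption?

Yd = (1 − 0.15)(591) = 0.85(591) = 502.35
C = 795 + 0.54(502.35) = 795 + 271.269 = 1066.269

C = 1066.269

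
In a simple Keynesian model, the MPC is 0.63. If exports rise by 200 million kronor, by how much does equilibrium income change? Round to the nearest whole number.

ΔY ≈ 541

The multiplier is 1/(1 − MPC) = 1/0.37.
ΔY = 200/0.37 = 540.54 ≈ 541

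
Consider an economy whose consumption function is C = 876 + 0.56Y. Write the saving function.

S = -876 + 0.44Y

S = Y − C = Y − (876 + 0.56Y) = -876 + (1 − 0.56)Y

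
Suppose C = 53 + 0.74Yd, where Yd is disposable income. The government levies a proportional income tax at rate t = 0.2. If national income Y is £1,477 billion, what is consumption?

C = 927.384

Yd = (1 − 0.2)(1477) = 0.8(1477) = 1181.6
C = 53 + 0.74(1181.6) = 53 + 874.384 = 927.384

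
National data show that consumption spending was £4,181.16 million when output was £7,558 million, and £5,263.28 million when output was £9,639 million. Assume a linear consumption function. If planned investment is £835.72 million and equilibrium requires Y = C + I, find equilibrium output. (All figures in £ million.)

Y = 2264

MPC = (5263.28 − 4181.16)/(9639 − 7558) = 1082.12/2081 = 0.52
a = 4181.16 − 0.52(7558) = 251
Equilibrium: Y = 251 + 0.52Y + 835.72
0.48Y = 1086.72, so Y = 1086.72/0.48 = 2264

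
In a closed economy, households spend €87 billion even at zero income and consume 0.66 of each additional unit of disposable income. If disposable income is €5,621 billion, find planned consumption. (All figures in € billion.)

C = 3796.86

C = 87 + 0.66(5621) = 87 + 3709.86 = 3796.86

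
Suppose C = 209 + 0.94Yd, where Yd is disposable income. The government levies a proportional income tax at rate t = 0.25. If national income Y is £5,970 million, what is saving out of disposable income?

Yd = (1 − 0.25)(5970) = 0.75(5970) = 4477.5
C = 209 + 0.94(4477.5) = 209 + 4208.85 = 4417.85
S = Yd − C = 4477.5 − 4417.85 = 59.65

S = 59.65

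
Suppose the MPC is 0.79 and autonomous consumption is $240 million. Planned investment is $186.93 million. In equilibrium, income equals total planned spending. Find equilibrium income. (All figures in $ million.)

Y = 2033

Y = C + I = 240 + 0.79Y + 186.93
Y − 0.79Y = 426.93
0.21Y = 426.93, so Y = 426.93/0.21 = 2033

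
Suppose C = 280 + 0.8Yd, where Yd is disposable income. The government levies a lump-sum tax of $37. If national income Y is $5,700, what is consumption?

C = 4810.4

Yd = Y − T = 5700 − 37 = 5663
C = 280 + 0.8(5663) = 280 + 4530.4 = 4810.4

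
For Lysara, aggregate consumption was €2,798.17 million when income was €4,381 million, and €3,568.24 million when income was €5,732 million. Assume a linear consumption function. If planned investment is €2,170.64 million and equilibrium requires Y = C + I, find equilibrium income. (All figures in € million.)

Y = 5748

MPC = (3568.24 − 2798.17)/(5732 − 4381) = 770.07/1351 = 0.57
a = 2798.17 − 0.57(4381) = 301
Equilibrium: Y = 301 + 0.57Y + 2170.64
0.43Y = 2471.64, so Y = 2471.64/0.43 = 5748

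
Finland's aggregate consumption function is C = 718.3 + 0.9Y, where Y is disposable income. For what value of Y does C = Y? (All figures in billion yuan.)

Y = 7183

At break-even, C = Y: 718.3 + 0.9Y = Y
0.1Y = 718.3, so Y = 718.3/0.1 = 7183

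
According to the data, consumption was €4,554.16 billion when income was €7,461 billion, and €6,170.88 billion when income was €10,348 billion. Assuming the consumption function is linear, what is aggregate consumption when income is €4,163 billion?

MPC = (6170.88 − 4554.16)/(10348 − 7461) = 1616.72/2887 = 0.56
a = 4554.16 − 0.56(7461) = 4554.16 − 4178.16 = 376
C = 376 + 0.56(4163) = 376 + 2331.28 = 2707.28

C = 2707.28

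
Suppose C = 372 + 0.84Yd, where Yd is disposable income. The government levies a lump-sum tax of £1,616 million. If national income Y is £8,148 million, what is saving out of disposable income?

S = 673.12

Yd = Y − T = 8148 − 1616 = 6532
C = 372 + 0.84(6532) = 372 + 5486.88 = 5858.88
S = Yd − C = 6532 − 5858.88 = 673.12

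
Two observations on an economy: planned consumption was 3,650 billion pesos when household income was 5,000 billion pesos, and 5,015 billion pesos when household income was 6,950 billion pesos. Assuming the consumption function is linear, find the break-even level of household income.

MPC = (5015 − 3650)/(6950 − 5000) = 1365/1950 = 0.7
a = 3650 − 0.7(5000) = 3650 − 3500 = 150
Break-even: Y = a/(1−MPC) = 150/0.3 = 500

Y = 500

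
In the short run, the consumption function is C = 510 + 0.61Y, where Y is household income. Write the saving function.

S = Y − C = Y − (510 + 0.61Y) = -510 + (1 − 0.61)Y

S = -510 + 0.39Y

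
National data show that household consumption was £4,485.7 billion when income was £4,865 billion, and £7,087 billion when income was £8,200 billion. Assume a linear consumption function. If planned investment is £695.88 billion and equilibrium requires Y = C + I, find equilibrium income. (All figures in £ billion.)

Y = 6304

MPC = (7087 − 4485.7)/(8200 − 4865) = 2601.3/3335 = 0.78
a = 4485.7 − 0.78(4865) = 691
Equilibrium: Y = 691 + 0.78Y + 695.88
0.22Y = 1386.88, so Y = 1386.88/0.22 = 6304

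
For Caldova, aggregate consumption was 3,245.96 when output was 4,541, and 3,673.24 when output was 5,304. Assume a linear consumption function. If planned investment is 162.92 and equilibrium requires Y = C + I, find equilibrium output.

Y = 1968

MPC = (3673.24 − 3245.96)/(5304 − 4541) = 427.28/763 = 0.56
a = 3245.96 − 0.56(4541) = 703
Equilibrium: Y = 703 + 0.56Y + 162.92
0.44Y = 865.92, so Y = 865.92/0.44 = 1968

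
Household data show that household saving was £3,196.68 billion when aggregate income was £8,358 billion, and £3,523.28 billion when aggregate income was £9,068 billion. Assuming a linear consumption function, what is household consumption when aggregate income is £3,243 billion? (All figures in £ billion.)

C = 2399.22

MPS = ΔS/ΔY = (3523.28 − 3196.68)/(9068 − 8358) = 326.6/710 = 0.46
MPC = 1 − MPS = 0.54
Autonomous saving = 3196.68 − 0.46(8358) = -648, so a = 648
C = 648 + 0.54(3243) = 648 + 1751.22 = 2399.22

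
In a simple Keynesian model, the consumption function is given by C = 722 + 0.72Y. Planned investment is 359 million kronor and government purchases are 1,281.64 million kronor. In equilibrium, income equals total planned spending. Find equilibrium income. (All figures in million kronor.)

Y = C + I + G = 722 + 0.72Y + 359 + 1281.64
Y − 0.72Y = 2362.64
0.28Y = 2362.64, so Y = 2362.64/0.28 = 8438

Y = 8438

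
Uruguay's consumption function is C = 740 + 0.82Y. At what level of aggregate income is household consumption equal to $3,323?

Y = 3150

740 + 0.82Y = 3323
0.82Y = 2583, so Y = 2583/0.82 = 3150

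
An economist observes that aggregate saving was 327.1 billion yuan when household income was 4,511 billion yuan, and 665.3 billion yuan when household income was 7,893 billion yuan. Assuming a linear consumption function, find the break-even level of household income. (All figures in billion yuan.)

Y = 1240

MPS = ΔS/ΔY = (665.3 − 327.1)/(7893 − 4511) = 338.2/3382 = 0.1
MPC = 1 − MPS = 0.9
From S(4511) = 327.1: −a + 0.1(4511) = 327.1, so a = 451.1 − 327.1 = 124
Break-even (S = 0): Y = a/MPS = 124/0.1 = 1240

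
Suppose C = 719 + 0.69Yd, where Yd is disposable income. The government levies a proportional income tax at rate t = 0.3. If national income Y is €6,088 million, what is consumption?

C = 3659.504

Yd = (1 − 0.3)(6088) = 0.7(6088) = 4261.6
C = 719 + 0.69(4261.6) = 719 + 2940.504 = 3659.504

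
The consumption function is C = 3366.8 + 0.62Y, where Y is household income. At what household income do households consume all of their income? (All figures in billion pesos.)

Y = 8860

At break-even, C = Y: 3366.8 + 0.62Y = Y
0.38Y = 3366.8, so Y = 3366.8/0.38 = 8860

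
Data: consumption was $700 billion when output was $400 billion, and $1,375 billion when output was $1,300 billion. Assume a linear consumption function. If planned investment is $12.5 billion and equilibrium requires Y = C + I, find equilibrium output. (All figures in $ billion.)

Y = 1650

MPC = (1375 − 700)/(1300 − 400) = 675/900 = 0.75
a = 700 − 0.75(400) = 400
Equilibrium: Y = 400 + 0.75Y + 12.5
0.25Y = 412.5, so Y = 412.5/0.25 = 1650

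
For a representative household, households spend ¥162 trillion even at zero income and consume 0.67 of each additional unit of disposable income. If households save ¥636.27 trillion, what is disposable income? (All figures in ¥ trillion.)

S = Y − C = -162 + 0.33Y
-162 + 0.33Y = 636.27, so 0.33Y = 798.27 and Y = 2419

Y = 2419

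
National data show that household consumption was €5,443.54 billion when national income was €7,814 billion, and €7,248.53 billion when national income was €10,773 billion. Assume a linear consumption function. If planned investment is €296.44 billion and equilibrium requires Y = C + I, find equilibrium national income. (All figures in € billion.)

MPC = (7248.53 − 5443.54)/(10773 − 7814) = 1804.99/2959 = 0.61
a = 5443.54 − 0.61(7814) = 677
Equilibrium: Y = 677 + 0.61Y + 296.44
0.39Y = 973.44, so Y = 973.44/0.39 = 2496

Y = 2496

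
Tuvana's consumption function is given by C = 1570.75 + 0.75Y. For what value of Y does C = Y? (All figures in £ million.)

Y = 6283

At break-even, C = Y: 1570.75 + 0.75Y = Y
0.25Y = 1570.75, so Y = 1570.75/0.25 = 6283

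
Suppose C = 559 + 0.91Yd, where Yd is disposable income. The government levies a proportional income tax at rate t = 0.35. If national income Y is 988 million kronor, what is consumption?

Yd = (1 − 0.35)(988) = 0.65(988) = 642.2
C = 559 + 0.91(642.2) = 559 + 584.402 = 1143.402

C = 1143.402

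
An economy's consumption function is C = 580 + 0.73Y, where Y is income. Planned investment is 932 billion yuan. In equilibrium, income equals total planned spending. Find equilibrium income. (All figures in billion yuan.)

Y = C + I = 580 + 0.73Y + 932
Y − 0.73Y = 1512
0.27Y = 1512, so Y = 1512/0.27 = 5600

Y = 5600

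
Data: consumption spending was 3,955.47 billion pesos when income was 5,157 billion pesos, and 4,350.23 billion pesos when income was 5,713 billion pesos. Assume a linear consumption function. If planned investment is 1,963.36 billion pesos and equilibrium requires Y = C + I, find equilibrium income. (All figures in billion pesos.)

Y = 7784

MPC = (4350.23 − 3955.47)/(5713 − 5157) = 394.76/556 = 0.71
a = 3955.47 − 0.71(5157) = 294
Equilibrium: Y = 294 + 0.71Y + 1963.36
0.29Y = 2257.36, so Y = 2257.36/0.29 = 7784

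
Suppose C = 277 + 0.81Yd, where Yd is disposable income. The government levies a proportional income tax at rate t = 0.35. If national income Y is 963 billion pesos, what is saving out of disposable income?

Yd = (1 − 0.35)(963) = 0.65(963) = 625.95
C = 277 + 0.81(625.95) = 277 + 507.0195 = 784.0195
S = Yd − C = 625.95 − 784.0195 = -158.0695

S = -158.0695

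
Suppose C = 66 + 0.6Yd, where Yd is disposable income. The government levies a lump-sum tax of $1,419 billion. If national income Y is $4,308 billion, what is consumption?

Yd = Y − T = 4308 − 1419 = 2889
C = 66 + 0.6(2889) = 66 + 1733.4 = 1799.4

C = 1799.4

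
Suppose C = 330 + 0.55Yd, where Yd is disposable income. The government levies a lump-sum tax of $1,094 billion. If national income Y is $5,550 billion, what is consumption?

C = 2780.8

Yd = Y − T = 5550 − 1094 = 4456
C = 330 + 0.55(4456) = 330 + 2450.8 = 2780.8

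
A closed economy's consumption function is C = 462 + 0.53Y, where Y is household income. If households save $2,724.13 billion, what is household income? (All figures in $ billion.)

Y = 6779

S = Y − C = -462 + 0.47Y
-462 + 0.47Y = 2724.13, so 0.47Y = 3186.13 and Y = 6779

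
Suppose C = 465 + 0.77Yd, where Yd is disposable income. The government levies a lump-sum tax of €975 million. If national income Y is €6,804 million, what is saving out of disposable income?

Yd = Y − T = 6804 − 975 = 5829
C = 465 + 0.77(5829) = 465 + 4488.33 = 4953.33
S = Yd − C = 5829 − 4953.33 = 875.67

S = 875.67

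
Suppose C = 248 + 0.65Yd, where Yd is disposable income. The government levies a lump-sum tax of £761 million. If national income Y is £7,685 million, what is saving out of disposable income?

Yd = Y − T = 7685 − 761 = 6924
C = 248 + 0.65(6924) = 248 + 4500.6 = 4748.6
S = Yd − C = 6924 − 4748.6 = 2175.4

S = 2175.4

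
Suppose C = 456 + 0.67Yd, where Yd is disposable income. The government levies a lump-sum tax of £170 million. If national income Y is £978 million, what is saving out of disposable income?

S = -189.36

Yd = Y − T = 978 − 170 = 808
C = 456 + 0.67(808) = 456 + 541.36 = 997.36
S = Yd − C = 808 − 997.36 = -189.36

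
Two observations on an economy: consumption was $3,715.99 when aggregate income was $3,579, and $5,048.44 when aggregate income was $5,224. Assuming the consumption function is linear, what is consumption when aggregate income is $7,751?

C = 7095.31

MPC = (5048.44 − 3715.99)/(5224 − 3579) = 1332.45/1645 = 0.81
a = 3715.99 − 0.81(3579) = 3715.99 − 2898.99 = 817
C = 817 + 0.81(7751) = 817 + 6278.31 = 7095.31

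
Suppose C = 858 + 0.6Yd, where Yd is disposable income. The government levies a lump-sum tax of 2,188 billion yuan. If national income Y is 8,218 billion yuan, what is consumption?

Yd = Y − T = 8218 − 2188 = 6030
C = 858 + 0.6(6030) = 858 + 3618 = 4476

C = 4476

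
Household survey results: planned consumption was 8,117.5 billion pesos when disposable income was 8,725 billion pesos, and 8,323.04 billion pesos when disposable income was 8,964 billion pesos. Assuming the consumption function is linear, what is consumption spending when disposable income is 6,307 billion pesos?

C = 6038.02

MPC = (8323.04 − 8117.5)/(8964 − 8725) = 205.54/239 = 0.86
a = 8117.5 − 0.86(8725) = 8117.5 − 7503.5 = 614
C = 614 + 0.86(6307) = 614 + 5424.02 = 6038.02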